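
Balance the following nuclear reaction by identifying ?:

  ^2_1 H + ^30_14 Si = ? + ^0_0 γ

P-32

Conserve mass number: 2 + 30 = A + 0, so A = 32.
Conserve atomic number: 1 + 14 = Z + 0, so Z = 15.
Z = 15 is phosphorus, so the species is ^32_15 P.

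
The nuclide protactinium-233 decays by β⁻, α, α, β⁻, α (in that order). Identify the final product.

Fr-221

Start: (A, Z) = (233, 91).
After β⁻: (233, 92).
After α: (229, 90).
After α: (225, 88).
After β⁻: (225, 89).
After α: (221, 87).
Z = 87 is francium.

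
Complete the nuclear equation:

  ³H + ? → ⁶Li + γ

Conserve mass number: 3 + A = 6 + 0, so A = 3.
Conserve atomic number: 1 + Z = 3 + 0, so Z = 2.
Z = 2 is helium, so the species is ³He.

He-3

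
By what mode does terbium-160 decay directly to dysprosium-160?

ΔA = 160 − 160 = 0; ΔZ = 66 − 65 = +1.
A is unchanged and Z rises by 1 — a neutron has become a proton (β⁻ decay).

beta-minus decay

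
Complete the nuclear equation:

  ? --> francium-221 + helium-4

Ac-225

Conserve mass number: A = 221 + 4, so A = 225.
Conserve atomic number: Z = 87 + 2, so Z = 89.
Z = 89 is actinium, so the species is actinium-225.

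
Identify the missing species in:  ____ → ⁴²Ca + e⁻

Conserve mass number: A = 42 + 0, so A = 42.
Conserve atomic number: Z = 20 − 1, so Z = 19.
Z = 19 is potassium, so the species is ⁴²K.

K-42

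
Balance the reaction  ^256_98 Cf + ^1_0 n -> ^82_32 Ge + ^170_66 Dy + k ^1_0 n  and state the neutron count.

5

Conserve mass number: 257 = 82 + 170 + k, so k = 257 − 252 = 5.
Check atomic number: 98 = 32 + 66 + 0 = 98. ✓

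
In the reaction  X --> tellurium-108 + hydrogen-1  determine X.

I-109

Conserve mass number: A = 108 + 1, so A = 109.
Conserve atomic number: Z = 52 + 1, so Z = 53.
Z = 53 is iodine, so the species is iodine-109.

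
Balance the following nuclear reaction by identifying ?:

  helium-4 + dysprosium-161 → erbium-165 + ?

Conserve mass number: 4 + 161 = 165 + A, so A = 0.
Conserve atomic number: 2 + 66 = 68 + Z, so Z = 0.
A = 0 and Z = 0 is γ — a gamma ray.

gamma ray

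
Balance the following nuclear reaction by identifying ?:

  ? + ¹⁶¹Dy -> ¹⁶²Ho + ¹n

Conserve mass number: A + 161 = 162 + 1, so A = 2.
Conserve atomic number: Z + 66 = 67 + 0, so Z = 1.
A = 2 and Z = 1 is ²H — a deuteron.

deuteron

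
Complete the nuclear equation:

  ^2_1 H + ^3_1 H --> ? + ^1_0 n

He-4

Conserve mass number: 2 + 3 = A + 1, so A = 4.
Conserve atomic number: 1 + 1 = Z + 0, so Z = 2.
A = 4 and Z = 2 is ^4_2 He — an alpha particle.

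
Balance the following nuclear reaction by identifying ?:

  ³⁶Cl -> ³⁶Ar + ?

beta-minus particle

Conserve mass number: 36 = 36 + A, so A = 0.
Conserve atomic number: 17 = 18 + Z, so Z = -1.
A = 0 and Z = -1 is e⁻ — a beta-minus particle.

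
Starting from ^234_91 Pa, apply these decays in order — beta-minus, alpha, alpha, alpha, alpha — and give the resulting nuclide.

Start: (A, Z) = (234, 91).
After β⁻: (234, 92).
After α: (230, 90).
After α: (226, 88).
After α: (222, 86).
After α: (218, 84).
Z = 84 is polonium.

Po-218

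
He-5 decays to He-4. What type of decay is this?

ΔA = 4 − 5 = -1; ΔZ = 2 − 2 = +0.
A drops by 1 with Z unchanged — a neutron was emitted.

neutron emission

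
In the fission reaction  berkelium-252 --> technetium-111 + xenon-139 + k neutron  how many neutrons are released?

Conserve mass number: 252 = 111 + 139 + k, so k = 252 − 250 = 2.
Check atomic number: 97 = 43 + 54 + 0 = 97. ✓

2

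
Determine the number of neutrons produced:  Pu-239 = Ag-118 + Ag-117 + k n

4

Conserve mass number: 239 = 118 + 117 + k, so k = 239 − 235 = 4.
Check atomic number: 94 = 47 + 47 + 0 = 94. ✓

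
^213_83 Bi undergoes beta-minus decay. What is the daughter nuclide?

Po-213

Beta-minus decay: mass number changes by +0, atomic number by +1.
A: 213 = 213; Z: 83 + 1 = 84.
Z = 84 is polonium, so the daughter is ^213_84 Po.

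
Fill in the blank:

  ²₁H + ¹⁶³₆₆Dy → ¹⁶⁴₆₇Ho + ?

neutron

Conserve mass number: 2 + 163 = 164 + A, so A = 1.
Conserve atomic number: 1 + 66 = 67 + Z, so Z = 0.
A = 1 and Z = 0 is ¹₀n — a neutron.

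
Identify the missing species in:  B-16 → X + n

Conserve mass number: 16 = A + 1, so A = 15.
Conserve atomic number: 5 = Z + 0, so Z = 5.
Z = 5 is boron, so the species is B-15.

B-15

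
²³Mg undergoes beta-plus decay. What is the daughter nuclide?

Beta-plus decay: mass number changes by +0, atomic number by -1.
A: 23 = 23; Z: 12 − 1 = 11.
Z = 11 is sodium, so the daughter is ²³Na.

Na-23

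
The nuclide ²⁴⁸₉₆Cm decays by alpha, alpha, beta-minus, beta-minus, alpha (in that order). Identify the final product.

U-236

Start: (A, Z) = (248, 96).
After α: (244, 94).
After α: (240, 92).
After β⁻: (240, 93).
After β⁻: (240, 94).
After α: (236, 92).
Z = 92 is uranium.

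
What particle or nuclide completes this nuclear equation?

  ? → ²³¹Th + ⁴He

Conserve mass number: A = 231 + 4, so A = 235.
Conserve atomic number: Z = 90 + 2, so Z = 92.
Z = 92 is uranium, so the species is ²³⁵U.

U-235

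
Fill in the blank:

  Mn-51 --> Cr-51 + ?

Conserve mass number: 51 = 51 + A, so A = 0.
Conserve atomic number: 25 = 24 + Z, so Z = 1.
A = 0 and Z = 1 is e⁺ — a positron.

positron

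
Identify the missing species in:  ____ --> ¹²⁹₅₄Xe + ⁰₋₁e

Conserve mass number: A = 129 + 0, so A = 129.
Conserve atomic number: Z = 54 − 1, so Z = 53.
Z = 53 is iodine, so the species is ¹²⁹₅₃I.

I-129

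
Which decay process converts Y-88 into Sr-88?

ΔA = 88 − 88 = 0; ΔZ = 38 − 39 = -1.
A is unchanged and Z drops by 1 — a proton has become a neutron (β⁺ emission or electron capture).

beta-plus decay or electron capture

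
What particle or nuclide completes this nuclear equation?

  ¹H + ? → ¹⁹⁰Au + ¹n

Pt-190

Conserve mass number: 1 + A = 190 + 1, so A = 190.
Conserve atomic number: 1 + Z = 79 + 0, so Z = 78.
Z = 78 is platinum, so the species is ¹⁹⁰Pt.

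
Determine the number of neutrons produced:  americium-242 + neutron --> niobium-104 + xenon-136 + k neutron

3

Conserve mass number: 243 = 104 + 136 + k, so k = 243 − 240 = 3.
Check atomic number: 95 = 41 + 54 + 0 = 95. ✓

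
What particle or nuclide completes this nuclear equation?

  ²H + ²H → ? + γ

Conserve mass number: 2 + 2 = A + 0, so A = 4.
Conserve atomic number: 1 + 1 = Z + 0, so Z = 2.
A = 4 and Z = 2 is ⁴He — an alpha particle.

He-4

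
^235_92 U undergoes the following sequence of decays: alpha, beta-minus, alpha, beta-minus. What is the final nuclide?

Th-227

Start: (A, Z) = (235, 92).
After α: (231, 90).
After β⁻: (231, 91).
After α: (227, 89).
After β⁻: (227, 90).
Z = 90 is thorium.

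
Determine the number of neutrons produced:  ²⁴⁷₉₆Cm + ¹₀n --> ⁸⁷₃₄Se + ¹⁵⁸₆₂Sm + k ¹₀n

3

Conserve mass number: 248 = 87 + 158 + k, so k = 248 − 245 = 3.
Check atomic number: 96 = 34 + 62 + 0 = 96. ✓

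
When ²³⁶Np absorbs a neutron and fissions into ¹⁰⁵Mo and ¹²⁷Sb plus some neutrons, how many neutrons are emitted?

5

Conserve mass number: 237 = 105 + 127 + k, so k = 237 − 232 = 5.
Check atomic number: 93 = 42 + 51 + 0 = 93. ✓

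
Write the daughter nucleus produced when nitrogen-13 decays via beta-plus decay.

C-13

Beta-plus decay: mass number changes by +0, atomic number by -1.
A: 13 = 13; Z: 7 − 1 = 6.
Z = 6 is carbon, so the daughter is carbon-13.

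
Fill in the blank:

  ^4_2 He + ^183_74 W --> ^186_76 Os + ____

Conserve mass number: 4 + 183 = 186 + A, so A = 1.
Conserve atomic number: 2 + 74 = 76 + Z, so Z = 0.
A = 1 and Z = 0 is ^1_0 n — a neutron.

neutron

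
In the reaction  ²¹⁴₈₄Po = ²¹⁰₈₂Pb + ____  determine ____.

alpha particle

Conserve mass number: 214 = 210 + A, so A = 4.
Conserve atomic number: 84 = 82 + Z, so Z = 2.
A = 4 and Z = 2 is ⁴₂He — an alpha particle.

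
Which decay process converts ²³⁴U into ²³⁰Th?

alpha decay

ΔA = 230 − 234 = -4; ΔZ = 90 − 92 = -2.
A drops by 4 and Z drops by 2 — the signature of alpha emission.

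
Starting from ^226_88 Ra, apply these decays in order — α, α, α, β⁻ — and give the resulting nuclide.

Start: (A, Z) = (226, 88).
After α: (222, 86).
After α: (218, 84).
After α: (214, 82).
After β⁻: (214, 83).
Z = 83 is bismuth.

Bi-214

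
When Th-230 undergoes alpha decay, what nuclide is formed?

Alpha decay: mass number changes by -4, atomic number by -2.
A: 230 − 4 = 226; Z: 90 − 2 = 88.
Z = 88 is radium, so the daughter is Ra-226.

Ra-226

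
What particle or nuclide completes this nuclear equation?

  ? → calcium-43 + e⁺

Conserve mass number: A = 43 + 0, so A = 43.
Conserve atomic number: Z = 20 + 1, so Z = 21.
Z = 21 is scandium, so the species is scandium-43.

Sc-43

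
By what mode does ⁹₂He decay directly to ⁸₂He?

ΔA = 8 − 9 = -1; ΔZ = 2 − 2 = +0.
A drops by 1 with Z unchanged — a neutron was emitted.

neutron emission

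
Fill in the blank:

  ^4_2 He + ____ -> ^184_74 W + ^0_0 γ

Conserve mass number: 4 + A = 184 + 0, so A = 180.
Conserve atomic number: 2 + Z = 74 + 0, so Z = 72.
Z = 72 is hafnium, so the species is ^180_72 Hf.

Hf-180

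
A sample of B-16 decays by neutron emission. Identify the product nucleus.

Neutron emission: mass number changes by -1, atomic number by +0.
A: 16 − 1 = 15; Z: 5 = 5.
Z = 5 is boron, so the daughter is B-15.

B-15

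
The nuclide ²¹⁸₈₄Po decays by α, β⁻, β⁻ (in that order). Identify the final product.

Start: (A, Z) = (218, 84).
After α: (214, 82).
After β⁻: (214, 83).
After β⁻: (214, 84).
Z = 84 is polonium.

Po-214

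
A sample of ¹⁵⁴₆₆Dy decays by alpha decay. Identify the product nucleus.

Alpha decay: mass number changes by -4, atomic number by -2.
A: 154 − 4 = 150; Z: 66 − 2 = 64.
Z = 64 is gadolinium, so the daughter is ¹⁵⁰₆₄Gd.

Gd-150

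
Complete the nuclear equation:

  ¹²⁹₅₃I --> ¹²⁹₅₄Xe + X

Conserve mass number: 129 = 129 + A, so A = 0.
Conserve atomic number: 53 = 54 + Z, so Z = -1.
A = 0 and Z = -1 is ⁰₋₁e — a beta-minus particle.

beta-minus particle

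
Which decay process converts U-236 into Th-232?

alpha decay

ΔA = 232 − 236 = -4; ΔZ = 90 − 92 = -2.
A drops by 4 and Z drops by 2 — the signature of alpha emission.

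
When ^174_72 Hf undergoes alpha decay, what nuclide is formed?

Yb-170

Alpha decay: mass number changes by -4, atomic number by -2.
A: 174 − 4 = 170; Z: 72 − 2 = 70.
Z = 70 is ytterbium, so the daughter is ^170_70 Yb.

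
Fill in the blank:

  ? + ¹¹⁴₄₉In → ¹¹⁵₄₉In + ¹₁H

deuteron

Conserve mass number: A + 114 = 115 + 1, so A = 2.
Conserve atomic number: Z + 49 = 49 + 1, so Z = 1.
A = 2 and Z = 1 is ²₁H — a deuteron.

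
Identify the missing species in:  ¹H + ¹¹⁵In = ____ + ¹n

Conserve mass number: 1 + 115 = A + 1, so A = 115.
Conserve atomic number: 1 + 49 = Z + 0, so Z = 50.
Z = 50 is tin, so the species is ¹¹⁵Sn.

Sn-115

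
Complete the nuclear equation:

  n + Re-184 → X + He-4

Ta-181

Conserve mass number: 1 + 184 = A + 4, so A = 181.
Conserve atomic number: 0 + 75 = Z + 2, so Z = 73.
Z = 73 is tantalum, so the species is Ta-181.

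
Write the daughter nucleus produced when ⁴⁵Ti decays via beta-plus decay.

Beta-plus decay: mass number changes by +0, atomic number by -1.
A: 45 = 45; Z: 22 − 1 = 21.
Z = 21 is scandium, so the daughter is ⁴⁵Sc.

Sc-45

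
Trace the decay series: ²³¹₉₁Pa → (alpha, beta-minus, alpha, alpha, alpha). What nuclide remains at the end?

Po-215

Start: (A, Z) = (231, 91).
After α: (227, 89).
After β⁻: (227, 90).
After α: (223, 88).
After α: (219, 86).
After α: (215, 84).
Z = 84 is polonium.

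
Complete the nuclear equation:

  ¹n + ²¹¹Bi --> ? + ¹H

Conserve mass number: 1 + 211 = A + 1, so A = 211.
Conserve atomic number: 0 + 83 = Z + 1, so Z = 82.
Z = 82 is lead, so the species is ²¹¹Pb.

Pb-211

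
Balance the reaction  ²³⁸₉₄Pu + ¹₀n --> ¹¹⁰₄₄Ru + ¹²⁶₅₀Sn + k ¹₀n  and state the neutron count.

3

Conserve mass number: 239 = 110 + 126 + k, so k = 239 − 236 = 3.
Check atomic number: 94 = 44 + 50 + 0 = 94. ✓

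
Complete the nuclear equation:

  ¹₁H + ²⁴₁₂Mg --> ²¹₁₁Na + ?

Conserve mass number: 1 + 24 = 21 + A, so A = 4.
Conserve atomic number: 1 + 12 = 11 + Z, so Z = 2.
A = 4 and Z = 2 is ⁴₂He — an alpha particle.

alpha particle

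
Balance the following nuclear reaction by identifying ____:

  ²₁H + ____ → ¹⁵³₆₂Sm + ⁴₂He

Conserve mass number: 2 + A = 153 + 4, so A = 155.
Conserve atomic number: 1 + Z = 62 + 2, so Z = 63.
Z = 63 is europium, so the species is ¹⁵⁵₆₃Eu.

Eu-155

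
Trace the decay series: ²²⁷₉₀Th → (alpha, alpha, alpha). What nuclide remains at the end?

Start: (A, Z) = (227, 90).
After α: (223, 88).
After α: (219, 86).
After α: (215, 84).
Z = 84 is polonium.

Po-215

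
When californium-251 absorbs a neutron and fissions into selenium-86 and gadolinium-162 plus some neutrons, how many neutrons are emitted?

4

Conserve mass number: 252 = 86 + 162 + k, so k = 252 − 248 = 4.
Check atomic number: 98 = 34 + 64 + 0 = 98. ✓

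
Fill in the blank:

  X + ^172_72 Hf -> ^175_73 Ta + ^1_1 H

alpha particle

Conserve mass number: A + 172 = 175 + 1, so A = 4.
Conserve atomic number: Z + 72 = 73 + 1, so Z = 2.
A = 4 and Z = 2 is ^4_2 He — an alpha particle.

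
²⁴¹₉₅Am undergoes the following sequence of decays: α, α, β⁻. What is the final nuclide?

Start: (A, Z) = (241, 95).
After α: (237, 93).
After α: (233, 91).
After β⁻: (233, 92).
Z = 92 is uranium.

U-233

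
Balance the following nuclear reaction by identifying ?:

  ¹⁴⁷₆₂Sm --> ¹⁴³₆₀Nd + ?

alpha particle

Conserve mass number: 147 = 143 + A, so A = 4.
Conserve atomic number: 62 = 60 + Z, so Z = 2.
A = 4 and Z = 2 is ⁴₂He — an alpha particle.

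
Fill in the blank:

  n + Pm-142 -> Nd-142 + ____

proton

Conserve mass number: 1 + 142 = 142 + A, so A = 1.
Conserve atomic number: 0 + 61 = 60 + Z, so Z = 1.
A = 1 and Z = 1 is H-1 — a proton.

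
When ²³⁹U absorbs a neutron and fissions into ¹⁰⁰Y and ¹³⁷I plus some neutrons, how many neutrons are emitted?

3

Conserve mass number: 240 = 100 + 137 + k, so k = 240 − 237 = 3.
Check atomic number: 92 = 39 + 53 + 0 = 92. ✓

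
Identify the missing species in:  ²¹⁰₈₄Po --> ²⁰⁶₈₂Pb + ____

alpha particle

Conserve mass number: 210 = 206 + A, so A = 4.
Conserve atomic number: 84 = 82 + Z, so Z = 2.
A = 4 and Z = 2 is ⁴₂He — an alpha particle.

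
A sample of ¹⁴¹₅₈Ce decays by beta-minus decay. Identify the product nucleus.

Pr-141

Beta-minus decay: mass number changes by +0, atomic number by +1.
A: 141 = 141; Z: 58 + 1 = 59.
Z = 59 is praseodymium, so the daughter is ¹⁴¹₅₉Pr.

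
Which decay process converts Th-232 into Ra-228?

alpha decay

ΔA = 228 − 232 = -4; ΔZ = 88 − 90 = -2.
A drops by 4 and Z drops by 2 — the signature of alpha emission.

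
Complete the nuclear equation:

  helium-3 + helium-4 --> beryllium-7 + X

gamma ray

Conserve mass number: 3 + 4 = 7 + A, so A = 0.
Conserve atomic number: 2 + 2 = 4 + Z, so Z = 0.
A = 0 and Z = 0 is γ — a gamma ray.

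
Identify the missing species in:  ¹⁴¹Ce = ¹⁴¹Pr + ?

Conserve mass number: 141 = 141 + A, so A = 0.
Conserve atomic number: 58 = 59 + Z, so Z = -1.
A = 0 and Z = -1 is e⁻ — a beta-minus particle.

beta-minus particle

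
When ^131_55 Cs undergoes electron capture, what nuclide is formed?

Electron capture: mass number changes by +0, atomic number by -1.
A: 131 = 131; Z: 55 − 1 = 54.
Z = 54 is xenon, so the daughter is ^131_54 Xe.

Xe-131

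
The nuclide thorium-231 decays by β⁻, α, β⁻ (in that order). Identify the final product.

Start: (A, Z) = (231, 90).
After β⁻: (231, 91).
After α: (227, 89).
After β⁻: (227, 90).
Z = 90 is thorium.

Th-227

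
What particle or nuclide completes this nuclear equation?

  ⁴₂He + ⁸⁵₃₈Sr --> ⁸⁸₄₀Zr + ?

neutron

Conserve mass number: 4 + 85 = 88 + A, so A = 1.
Conserve atomic number: 2 + 38 = 40 + Z, so Z = 0.
A = 1 and Z = 0 is ¹₀n — a neutron.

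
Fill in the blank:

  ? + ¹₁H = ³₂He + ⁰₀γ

Conserve mass number: A + 1 = 3 + 0, so A = 2.
Conserve atomic number: Z + 1 = 2 + 0, so Z = 1.
A = 2 and Z = 1 is ²₁H — a deuteron.

deuteron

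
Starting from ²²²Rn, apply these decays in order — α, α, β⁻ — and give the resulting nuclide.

Start: (A, Z) = (222, 86).
After α: (218, 84).
After α: (214, 82).
After β⁻: (214, 83).
Z = 83 is bismuth.

Bi-214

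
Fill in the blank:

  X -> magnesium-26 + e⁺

Al-26

Conserve mass number: A = 26 + 0, so A = 26.
Conserve atomic number: Z = 12 + 1, so Z = 13.
Z = 13 is aluminium, so the species is aluminium-26.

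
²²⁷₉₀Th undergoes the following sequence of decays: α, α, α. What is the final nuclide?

Start: (A, Z) = (227, 90).
After α: (223, 88).
After α: (219, 86).
After α: (215, 84).
Z = 84 is polonium.

Po-215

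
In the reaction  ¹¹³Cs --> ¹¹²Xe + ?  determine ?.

proton

Conserve mass number: 113 = 112 + A, so A = 1.
Conserve atomic number: 55 = 54 + Z, so Z = 1.
A = 1 and Z = 1 is ¹H — a proton.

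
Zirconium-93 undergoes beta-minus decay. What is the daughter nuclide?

Nb-93

Beta-minus decay: mass number changes by +0, atomic number by +1.
A: 93 = 93; Z: 40 + 1 = 41.
Z = 41 is niobium, so the daughter is niobium-93.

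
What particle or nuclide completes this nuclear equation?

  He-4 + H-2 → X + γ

Conserve mass number: 4 + 2 = A + 0, so A = 6.
Conserve atomic number: 2 + 1 = Z + 0, so Z = 3.
Z = 3 is lithium, so the species is Li-6.

Li-6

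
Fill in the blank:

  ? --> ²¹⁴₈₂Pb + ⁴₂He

Po-218

Conserve mass number: A = 214 + 4, so A = 218.
Conserve atomic number: Z = 82 + 2, so Z = 84.
Z = 84 is polonium, so the species is ²¹⁸₈₄Po.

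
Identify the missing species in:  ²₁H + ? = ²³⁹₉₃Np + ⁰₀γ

Conserve mass number: 2 + A = 239 + 0, so A = 237.
Conserve atomic number: 1 + Z = 93 + 0, so Z = 92.
Z = 92 is uranium, so the species is ²³⁷₉₂U.

U-237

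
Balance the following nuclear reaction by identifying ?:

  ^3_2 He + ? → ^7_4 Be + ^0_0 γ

alpha particle

Conserve mass number: 3 + A = 7 + 0, so A = 4.
Conserve atomic number: 2 + Z = 4 + 0, so Z = 2.
A = 4 and Z = 2 is ^4_2 He — an alpha particle.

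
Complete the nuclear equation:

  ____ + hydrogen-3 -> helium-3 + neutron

Conserve mass number: A + 3 = 3 + 1, so A = 1.
Conserve atomic number: Z + 1 = 2 + 0, so Z = 1.
A = 1 and Z = 1 is hydrogen-1 — a proton.

proton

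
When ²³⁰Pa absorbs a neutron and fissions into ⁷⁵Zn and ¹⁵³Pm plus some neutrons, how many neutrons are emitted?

3

Conserve mass number: 231 = 75 + 153 + k, so k = 231 − 228 = 3.
Check atomic number: 91 = 30 + 61 + 0 = 91. ✓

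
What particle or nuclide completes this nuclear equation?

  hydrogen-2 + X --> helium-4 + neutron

triton

Conserve mass number: 2 + A = 4 + 1, so A = 3.
Conserve atomic number: 1 + Z = 2 + 0, so Z = 1.
A = 3 and Z = 1 is hydrogen-3 — a triton.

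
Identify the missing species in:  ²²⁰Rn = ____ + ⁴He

Conserve mass number: 220 = A + 4, so A = 216.
Conserve atomic number: 86 = Z + 2, so Z = 84.
Z = 84 is polonium, so the species is ²¹⁶Po.

Po-216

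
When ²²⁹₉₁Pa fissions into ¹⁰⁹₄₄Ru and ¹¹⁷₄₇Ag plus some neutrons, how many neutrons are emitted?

3

Conserve mass number: 229 = 109 + 117 + k, so k = 229 − 226 = 3.
Check atomic number: 91 = 44 + 47 + 0 = 91. ✓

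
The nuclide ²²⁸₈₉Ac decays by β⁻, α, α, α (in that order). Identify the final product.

Start: (A, Z) = (228, 89).
After β⁻: (228, 90).
After α: (224, 88).
After α: (220, 86).
After α: (216, 84).
Z = 84 is polonium.

Po-216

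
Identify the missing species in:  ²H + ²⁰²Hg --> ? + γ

Conserve mass number: 2 + 202 = A + 0, so A = 204.
Conserve atomic number: 1 + 80 = Z + 0, so Z = 81.
Z = 81 is thallium, so the species is ²⁰⁴Tl.

Tl-204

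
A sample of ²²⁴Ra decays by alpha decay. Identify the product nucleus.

Rn-220

Alpha decay: mass number changes by -4, atomic number by -2.
A: 224 − 4 = 220; Z: 88 − 2 = 86.
Z = 86 is radon, so the daughter is ²²⁰Rn.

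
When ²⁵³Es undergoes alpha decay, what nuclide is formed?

Bk-249

Alpha decay: mass number changes by -4, atomic number by -2.
A: 253 − 4 = 249; Z: 99 − 2 = 97.
Z = 97 is berkelium, so the daughter is ²⁴⁹Bk.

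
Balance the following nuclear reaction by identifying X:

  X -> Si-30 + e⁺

Conserve mass number: A = 30 + 0, so A = 30.
Conserve atomic number: Z = 14 + 1, so Z = 15.
Z = 15 is phosphorus, so the species is P-30.

P-30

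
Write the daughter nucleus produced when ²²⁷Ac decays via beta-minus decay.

Th-227

Beta-minus decay: mass number changes by +0, atomic number by +1.
A: 227 = 227; Z: 89 + 1 = 90.
Z = 90 is thorium, so the daughter is ²²⁷Th.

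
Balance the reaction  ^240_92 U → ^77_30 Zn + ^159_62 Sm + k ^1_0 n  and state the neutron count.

Conserve mass number: 240 = 77 + 159 + k, so k = 240 − 236 = 4.
Check atomic number: 92 = 30 + 62 + 0 = 92. ✓

4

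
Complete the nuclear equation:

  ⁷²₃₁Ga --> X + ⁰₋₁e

Conserve mass number: 72 = A + 0, so A = 72.
Conserve atomic number: 31 = Z − 1, so Z = 32.
Z = 32 is germanium, so the species is ⁷²₃₂Ge.

Ge-72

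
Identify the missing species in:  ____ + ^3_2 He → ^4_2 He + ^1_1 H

deuteron

Conserve mass number: A + 3 = 4 + 1, so A = 2.
Conserve atomic number: Z + 2 = 2 + 1, so Z = 1.
A = 2 and Z = 1 is ^2_1 H — a deuteron.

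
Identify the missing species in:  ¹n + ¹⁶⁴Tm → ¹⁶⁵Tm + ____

gamma ray

Conserve mass number: 1 + 164 = 165 + A, so A = 0.
Conserve atomic number: 0 + 69 = 69 + Z, so Z = 0.
A = 0 and Z = 0 is γ — a gamma ray.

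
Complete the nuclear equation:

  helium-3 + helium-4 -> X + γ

Be-7

Conserve mass number: 3 + 4 = A + 0, so A = 7.
Conserve atomic number: 2 + 2 = Z + 0, so Z = 4.
Z = 4 is beryllium, so the species is beryllium-7.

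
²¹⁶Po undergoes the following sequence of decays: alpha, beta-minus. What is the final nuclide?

Start: (A, Z) = (216, 84).
After α: (212, 82).
After β⁻: (212, 83).
Z = 83 is bismuth.

Bi-212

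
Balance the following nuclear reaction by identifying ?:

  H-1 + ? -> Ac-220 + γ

Ra-219

Conserve mass number: 1 + A = 220 + 0, so A = 219.
Conserve atomic number: 1 + Z = 89 + 0, so Z = 88.
Z = 88 is radium, so the species is Ra-219.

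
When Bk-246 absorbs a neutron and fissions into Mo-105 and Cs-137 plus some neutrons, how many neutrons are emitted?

Conserve mass number: 247 = 105 + 137 + k, so k = 247 − 242 = 5.
Check atomic number: 97 = 42 + 55 + 0 = 97. ✓

5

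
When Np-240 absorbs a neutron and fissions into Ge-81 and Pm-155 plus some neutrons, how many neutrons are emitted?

Conserve mass number: 241 = 81 + 155 + k, so k = 241 − 236 = 5.
Check atomic number: 93 = 32 + 61 + 0 = 93. ✓

5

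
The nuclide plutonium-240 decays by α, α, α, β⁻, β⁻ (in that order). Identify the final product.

Th-228

Start: (A, Z) = (240, 94).
After α: (236, 92).
After α: (232, 90).
After α: (228, 88).
After β⁻: (228, 89).
After β⁻: (228, 90).
Z = 90 is thorium.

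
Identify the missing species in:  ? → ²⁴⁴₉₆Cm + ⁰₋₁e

Conserve mass number: A = 244 + 0, so A = 244.
Conserve atomic number: Z = 96 − 1, so Z = 95.
Z = 95 is americium, so the species is ²⁴⁴₉₅Am.

Am-244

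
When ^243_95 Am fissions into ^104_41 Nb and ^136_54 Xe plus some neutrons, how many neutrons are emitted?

3

Conserve mass number: 243 = 104 + 136 + k, so k = 243 − 240 = 3.
Check atomic number: 95 = 41 + 54 + 0 = 95. ✓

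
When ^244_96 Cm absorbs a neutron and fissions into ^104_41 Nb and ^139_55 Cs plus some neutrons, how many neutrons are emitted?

2

Conserve mass number: 245 = 104 + 139 + k, so k = 245 − 243 = 2.
Check atomic number: 96 = 41 + 55 + 0 = 96. ✓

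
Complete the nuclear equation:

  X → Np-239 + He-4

Conserve mass number: A = 239 + 4, so A = 243.
Conserve atomic number: Z = 93 + 2, so Z = 95.
Z = 95 is americium, so the species is Am-243.

Am-243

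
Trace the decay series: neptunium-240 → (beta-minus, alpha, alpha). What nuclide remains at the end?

Start: (A, Z) = (240, 93).
After β⁻: (240, 94).
After α: (236, 92).
After α: (232, 90).
Z = 90 is thorium.

Th-232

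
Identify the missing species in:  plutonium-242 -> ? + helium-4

Conserve mass number: 242 = A + 4, so A = 238.
Conserve atomic number: 94 = Z + 2, so Z = 92.
Z = 92 is uranium, so the species is uranium-238.

U-238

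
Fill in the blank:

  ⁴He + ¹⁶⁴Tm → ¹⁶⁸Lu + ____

gamma ray

Conserve mass number: 4 + 164 = 168 + A, so A = 0.
Conserve atomic number: 2 + 69 = 71 + Z, so Z = 0.
A = 0 and Z = 0 is γ — a gamma ray.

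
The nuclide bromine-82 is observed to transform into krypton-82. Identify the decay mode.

ΔA = 82 − 82 = 0; ΔZ = 36 − 35 = +1.
A is unchanged and Z rises by 1 — a neutron has become a proton (β⁻ decay).

beta-minus decay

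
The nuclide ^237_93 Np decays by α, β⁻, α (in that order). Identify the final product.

Start: (A, Z) = (237, 93).
After α: (233, 91).
After β⁻: (233, 92).
After α: (229, 90).
Z = 90 is thorium.

Th-229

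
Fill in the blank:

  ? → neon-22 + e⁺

Conserve mass number: A = 22 + 0, so A = 22.
Conserve atomic number: Z = 10 + 1, so Z = 11.
Z = 11 is sodium, so the species is sodium-22.

Na-22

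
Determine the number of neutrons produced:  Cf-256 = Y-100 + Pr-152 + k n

4

Conserve mass number: 256 = 100 + 152 + k, so k = 256 − 252 = 4.
Check atomic number: 98 = 39 + 59 + 0 = 98. ✓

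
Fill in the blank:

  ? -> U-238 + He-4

Conserve mass number: A = 238 + 4, so A = 242.
Conserve atomic number: Z = 92 + 2, so Z = 94.
Z = 94 is plutonium, so the species is Pu-242.

Pu-242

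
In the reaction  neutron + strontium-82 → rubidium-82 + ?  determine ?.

Conserve mass number: 1 + 82 = 82 + A, so A = 1.
Conserve atomic number: 0 + 38 = 37 + Z, so Z = 1.
A = 1 and Z = 1 is hydrogen-1 — a proton.

proton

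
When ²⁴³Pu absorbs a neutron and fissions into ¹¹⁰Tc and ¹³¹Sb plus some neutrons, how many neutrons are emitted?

Conserve mass number: 244 = 110 + 131 + k, so k = 244 − 241 = 3.
Check atomic number: 94 = 43 + 51 + 0 = 94. ✓

3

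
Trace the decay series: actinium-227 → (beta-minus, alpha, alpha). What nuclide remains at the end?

Rn-219

Start: (A, Z) = (227, 89).
After β⁻: (227, 90).
After α: (223, 88).
After α: (219, 86).
Z = 86 is radon.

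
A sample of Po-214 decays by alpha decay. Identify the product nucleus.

Alpha decay: mass number changes by -4, atomic number by -2.
A: 214 − 4 = 210; Z: 84 − 2 = 82.
Z = 82 is lead, so the daughter is Pb-210.

Pb-210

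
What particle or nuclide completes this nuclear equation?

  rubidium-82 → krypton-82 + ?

positron

Conserve mass number: 82 = 82 + A, so A = 0.
Conserve atomic number: 37 = 36 + Z, so Z = 1.
A = 0 and Z = 1 is e⁺ — a positron.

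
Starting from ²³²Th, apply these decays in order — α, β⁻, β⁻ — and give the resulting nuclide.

Start: (A, Z) = (232, 90).
After α: (228, 88).
After β⁻: (228, 89).
After β⁻: (228, 90).
Z = 90 is thorium.

Th-228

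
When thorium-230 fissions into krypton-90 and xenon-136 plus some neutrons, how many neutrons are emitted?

Conserve mass number: 230 = 90 + 136 + k, so k = 230 − 226 = 4.
Check atomic number: 90 = 36 + 54 + 0 = 90. ✓

4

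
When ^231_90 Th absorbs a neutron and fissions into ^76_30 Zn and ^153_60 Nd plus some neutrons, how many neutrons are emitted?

3

Conserve mass number: 232 = 76 + 153 + k, so k = 232 − 229 = 3.
Check atomic number: 90 = 30 + 60 + 0 = 90. ✓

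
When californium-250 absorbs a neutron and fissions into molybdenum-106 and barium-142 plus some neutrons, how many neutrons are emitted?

3

Conserve mass number: 251 = 106 + 142 + k, so k = 251 − 248 = 3.
Check atomic number: 98 = 42 + 56 + 0 = 98. ✓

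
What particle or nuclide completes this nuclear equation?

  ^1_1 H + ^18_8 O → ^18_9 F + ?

neutron

Conserve mass number: 1 + 18 = 18 + A, so A = 1.
Conserve atomic number: 1 + 8 = 9 + Z, so Z = 0.
A = 1 and Z = 0 is ^1_0 n — a neutron.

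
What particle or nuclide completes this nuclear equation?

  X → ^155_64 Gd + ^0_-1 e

Eu-155

Conserve mass number: A = 155 + 0, so A = 155.
Conserve atomic number: Z = 64 − 1, so Z = 63.
Z = 63 is europium, so the species is ^155_63 Eu.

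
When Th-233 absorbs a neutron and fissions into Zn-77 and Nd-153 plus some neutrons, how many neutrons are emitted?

4

Conserve mass number: 234 = 77 + 153 + k, so k = 234 − 230 = 4.
Check atomic number: 90 = 30 + 60 + 0 = 90. ✓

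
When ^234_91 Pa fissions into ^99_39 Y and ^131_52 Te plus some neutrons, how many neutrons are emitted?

Conserve mass number: 234 = 99 + 131 + k, so k = 234 − 230 = 4.
Check atomic number: 91 = 39 + 52 + 0 = 91. ✓

4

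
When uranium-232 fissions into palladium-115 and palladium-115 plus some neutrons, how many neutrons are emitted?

Conserve mass number: 232 = 115 + 115 + k, so k = 232 − 230 = 2.
Check atomic number: 92 = 46 + 46 + 0 = 92. ✓

2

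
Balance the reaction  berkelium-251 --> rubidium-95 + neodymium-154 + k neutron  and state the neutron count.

Conserve mass number: 251 = 95 + 154 + k, so k = 251 − 249 = 2.
Check atomic number: 97 = 37 + 60 + 0 = 97. ✓

2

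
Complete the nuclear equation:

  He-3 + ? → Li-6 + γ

Conserve mass number: 3 + A = 6 + 0, so A = 3.
Conserve atomic number: 2 + Z = 3 + 0, so Z = 1.
A = 3 and Z = 1 is H-3 — a triton.

triton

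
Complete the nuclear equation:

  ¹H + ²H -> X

He-3

Conserve mass number: 1 + 2 = A, so A = 3.
Conserve atomic number: 1 + 1 = Z, so Z = 2.
Z = 2 is helium, so the species is ³He.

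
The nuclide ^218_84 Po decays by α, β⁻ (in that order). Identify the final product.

Start: (A, Z) = (218, 84).
After α: (214, 82).
After β⁻: (214, 83).
Z = 83 is bismuth.

Bi-214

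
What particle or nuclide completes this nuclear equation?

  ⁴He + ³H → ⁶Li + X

Conserve mass number: 4 + 3 = 6 + A, so A = 1.
Conserve atomic number: 2 + 1 = 3 + Z, so Z = 0.
A = 1 and Z = 0 is ¹n — a neutron.

neutron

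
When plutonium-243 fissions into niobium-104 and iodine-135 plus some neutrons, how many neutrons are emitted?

4

Conserve mass number: 243 = 104 + 135 + k, so k = 243 − 239 = 4.
Check atomic number: 94 = 41 + 53 + 0 = 94. ✓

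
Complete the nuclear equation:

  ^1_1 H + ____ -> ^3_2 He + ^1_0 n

triton

Conserve mass number: 1 + A = 3 + 1, so A = 3.
Conserve atomic number: 1 + Z = 2 + 0, so Z = 1.
A = 3 and Z = 1 is ^3_1 H — a triton.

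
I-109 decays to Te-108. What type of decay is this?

proton emission

ΔA = 108 − 109 = -1; ΔZ = 52 − 53 = -1.
A drops by 1 and Z drops by 1 — a proton was emitted.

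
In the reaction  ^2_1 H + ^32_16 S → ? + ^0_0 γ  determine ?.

Cl-34

Conserve mass number: 2 + 32 = A + 0, so A = 34.
Conserve atomic number: 1 + 16 = Z + 0, so Z = 17.
Z = 17 is chlorine, so the species is ^34_17 Cl.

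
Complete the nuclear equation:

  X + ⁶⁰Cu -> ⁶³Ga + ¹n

alpha particle

Conserve mass number: A + 60 = 63 + 1, so A = 4.
Conserve atomic number: Z + 29 = 31 + 0, so Z = 2.
A = 4 and Z = 2 is ⁴He — an alpha particle.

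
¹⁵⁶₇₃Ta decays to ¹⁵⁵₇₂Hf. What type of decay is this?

ΔA = 155 − 156 = -1; ΔZ = 72 − 73 = -1.
A drops by 1 and Z drops by 1 — a proton was emitted.

proton emission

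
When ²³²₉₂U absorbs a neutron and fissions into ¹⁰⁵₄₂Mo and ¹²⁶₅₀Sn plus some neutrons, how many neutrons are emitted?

Conserve mass number: 233 = 105 + 126 + k, so k = 233 − 231 = 2.
Check atomic number: 92 = 42 + 50 + 0 = 92. ✓

2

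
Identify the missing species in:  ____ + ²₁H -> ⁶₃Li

alpha particle

Conserve mass number: A + 2 = 6, so A = 4.
Conserve atomic number: Z + 1 = 3, so Z = 2.
A = 4 and Z = 2 is ⁴₂He — an alpha particle.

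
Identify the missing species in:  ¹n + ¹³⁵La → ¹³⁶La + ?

gamma ray

Conserve mass number: 1 + 135 = 136 + A, so A = 0.
Conserve atomic number: 0 + 57 = 57 + Z, so Z = 0.
A = 0 and Z = 0 is γ — a gamma ray.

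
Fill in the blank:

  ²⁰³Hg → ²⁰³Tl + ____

Conserve mass number: 203 = 203 + A, so A = 0.
Conserve atomic number: 80 = 81 + Z, so Z = -1.
A = 0 and Z = -1 is e⁻ — a beta-minus particle.

beta-minus particle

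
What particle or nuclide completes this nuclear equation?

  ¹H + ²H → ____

He-3

Conserve mass number: 1 + 2 = A, so A = 3.
Conserve atomic number: 1 + 1 = Z, so Z = 2.
Z = 2 is helium, so the species is ³He.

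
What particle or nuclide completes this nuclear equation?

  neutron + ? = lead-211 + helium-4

Po-214

Conserve mass number: 1 + A = 211 + 4, so A = 214.
Conserve atomic number: 0 + Z = 82 + 2, so Z = 84.
Z = 84 is polonium, so the species is polonium-214.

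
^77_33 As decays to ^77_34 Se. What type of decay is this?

beta-minus decay

ΔA = 77 − 77 = 0; ΔZ = 34 − 33 = +1.
A is unchanged and Z rises by 1 — a neutron has become a proton (β⁻ decay).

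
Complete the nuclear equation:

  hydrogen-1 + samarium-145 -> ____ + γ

Eu-146

Conserve mass number: 1 + 145 = A + 0, so A = 146.
Conserve atomic number: 1 + 62 = Z + 0, so Z = 63.
Z = 63 is europium, so the species is europium-146.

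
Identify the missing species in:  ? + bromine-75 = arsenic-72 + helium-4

neutron

Conserve mass number: A + 75 = 72 + 4, so A = 1.
Conserve atomic number: Z + 35 = 33 + 2, so Z = 0.
A = 1 and Z = 0 is neutron — a neutron.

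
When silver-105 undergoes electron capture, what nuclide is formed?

Electron capture: mass number changes by +0, atomic number by -1.
A: 105 = 105; Z: 47 − 1 = 46.
Z = 46 is palladium, so the daughter is palladium-105.

Pd-105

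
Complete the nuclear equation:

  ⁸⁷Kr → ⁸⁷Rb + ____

beta-minus particle

Conserve mass number: 87 = 87 + A, so A = 0.
Conserve atomic number: 36 = 37 + Z, so Z = -1.
A = 0 and Z = -1 is e⁻ — a beta-minus particle.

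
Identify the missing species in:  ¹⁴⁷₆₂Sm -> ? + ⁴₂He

Conserve mass number: 147 = A + 4, so A = 143.
Conserve atomic number: 62 = Z + 2, so Z = 60.
Z = 60 is neodymium, so the species is ¹⁴³₆₀Nd.

Nd-143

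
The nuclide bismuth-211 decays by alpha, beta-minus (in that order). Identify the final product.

Pb-207

Start: (A, Z) = (211, 83).
After α: (207, 81).
After β⁻: (207, 82).
Z = 82 is lead.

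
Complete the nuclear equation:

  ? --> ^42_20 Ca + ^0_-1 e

Conserve mass number: A = 42 + 0, so A = 42.
Conserve atomic number: Z = 20 − 1, so Z = 19.
Z = 19 is potassium, so the species is ^42_19 K.

K-42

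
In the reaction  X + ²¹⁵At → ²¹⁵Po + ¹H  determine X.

neutron

Conserve mass number: A + 215 = 215 + 1, so A = 1.
Conserve atomic number: Z + 85 = 84 + 1, so Z = 0.
A = 1 and Z = 0 is ¹n — a neutron.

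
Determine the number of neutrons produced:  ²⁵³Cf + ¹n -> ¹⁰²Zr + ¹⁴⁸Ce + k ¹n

4

Conserve mass number: 254 = 102 + 148 + k, so k = 254 − 250 = 4.
Check atomic number: 98 = 40 + 58 + 0 = 98. ✓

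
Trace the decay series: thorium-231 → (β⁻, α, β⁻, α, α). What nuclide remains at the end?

Rn-219

Start: (A, Z) = (231, 90).
After β⁻: (231, 91).
After α: (227, 89).
After β⁻: (227, 90).
After α: (223, 88).
After α: (219, 86).
Z = 86 is radon.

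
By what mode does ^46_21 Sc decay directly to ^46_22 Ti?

beta-minus decay

ΔA = 46 − 46 = 0; ΔZ = 22 − 21 = +1.
A is unchanged and Z rises by 1 — a neutron has become a proton (β⁻ decay).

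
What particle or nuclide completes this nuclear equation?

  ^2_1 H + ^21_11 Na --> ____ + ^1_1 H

Na-22

Conserve mass number: 2 + 21 = A + 1, so A = 22.
Conserve atomic number: 1 + 11 = Z + 1, so Z = 11.
Z = 11 is sodium, so the species is ^22_11 Na.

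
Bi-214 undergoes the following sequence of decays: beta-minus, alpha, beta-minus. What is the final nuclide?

Start: (A, Z) = (214, 83).
After β⁻: (214, 84).
After α: (210, 82).
After β⁻: (210, 83).
Z = 83 is bismuth.

Bi-210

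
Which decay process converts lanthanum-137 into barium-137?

beta-plus decay or electron capture

ΔA = 137 − 137 = 0; ΔZ = 56 − 57 = -1.
A is unchanged and Z drops by 1 — a proton has become a neutron (β⁺ emission or electron capture).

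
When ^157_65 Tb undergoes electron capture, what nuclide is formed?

Electron capture: mass number changes by +0, atomic number by -1.
A: 157 = 157; Z: 65 − 1 = 64.
Z = 64 is gadolinium, so the daughter is ^157_64 Gd.

Gd-157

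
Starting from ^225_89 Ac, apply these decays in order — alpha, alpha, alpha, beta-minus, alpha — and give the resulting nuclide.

Start: (A, Z) = (225, 89).
After α: (221, 87).
After α: (217, 85).
After α: (213, 83).
After β⁻: (213, 84).
After α: (209, 82).
Z = 82 is lead.

Pb-209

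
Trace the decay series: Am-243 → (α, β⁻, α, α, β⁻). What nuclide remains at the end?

Pa-231

Start: (A, Z) = (243, 95).
After α: (239, 93).
After β⁻: (239, 94).
After α: (235, 92).
After α: (231, 90).
After β⁻: (231, 91).
Z = 91 is protactinium.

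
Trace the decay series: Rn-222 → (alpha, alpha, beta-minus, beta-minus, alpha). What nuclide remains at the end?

Start: (A, Z) = (222, 86).
After α: (218, 84).
After α: (214, 82).
After β⁻: (214, 83).
After β⁻: (214, 84).
After α: (210, 82).
Z = 82 is lead.

Pb-210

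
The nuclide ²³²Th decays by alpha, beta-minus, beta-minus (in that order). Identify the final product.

Th-228

Start: (A, Z) = (232, 90).
After α: (228, 88).
After β⁻: (228, 89).
After β⁻: (228, 90).
Z = 90 is thorium.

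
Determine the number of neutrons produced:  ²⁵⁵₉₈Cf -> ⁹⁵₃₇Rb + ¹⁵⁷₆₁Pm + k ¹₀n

3

Conserve mass number: 255 = 95 + 157 + k, so k = 255 − 252 = 3.
Check atomic number: 98 = 37 + 61 + 0 = 98. ✓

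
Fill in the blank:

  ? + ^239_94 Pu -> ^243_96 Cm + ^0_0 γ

alpha particle

Conserve mass number: A + 239 = 243 + 0, so A = 4.
Conserve atomic number: Z + 94 = 96 + 0, so Z = 2.
A = 4 and Z = 2 is ^4_2 He — an alpha particle.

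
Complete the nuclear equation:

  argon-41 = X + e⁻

Conserve mass number: 41 = A + 0, so A = 41.
Conserve atomic number: 18 = Z − 1, so Z = 19.
Z = 19 is potassium, so the species is potassium-41.

K-41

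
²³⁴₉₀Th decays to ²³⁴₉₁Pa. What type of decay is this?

ΔA = 234 − 234 = 0; ΔZ = 91 − 90 = +1.
A is unchanged and Z rises by 1 — a neutron has become a proton (β⁻ decay).

beta-minus decay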